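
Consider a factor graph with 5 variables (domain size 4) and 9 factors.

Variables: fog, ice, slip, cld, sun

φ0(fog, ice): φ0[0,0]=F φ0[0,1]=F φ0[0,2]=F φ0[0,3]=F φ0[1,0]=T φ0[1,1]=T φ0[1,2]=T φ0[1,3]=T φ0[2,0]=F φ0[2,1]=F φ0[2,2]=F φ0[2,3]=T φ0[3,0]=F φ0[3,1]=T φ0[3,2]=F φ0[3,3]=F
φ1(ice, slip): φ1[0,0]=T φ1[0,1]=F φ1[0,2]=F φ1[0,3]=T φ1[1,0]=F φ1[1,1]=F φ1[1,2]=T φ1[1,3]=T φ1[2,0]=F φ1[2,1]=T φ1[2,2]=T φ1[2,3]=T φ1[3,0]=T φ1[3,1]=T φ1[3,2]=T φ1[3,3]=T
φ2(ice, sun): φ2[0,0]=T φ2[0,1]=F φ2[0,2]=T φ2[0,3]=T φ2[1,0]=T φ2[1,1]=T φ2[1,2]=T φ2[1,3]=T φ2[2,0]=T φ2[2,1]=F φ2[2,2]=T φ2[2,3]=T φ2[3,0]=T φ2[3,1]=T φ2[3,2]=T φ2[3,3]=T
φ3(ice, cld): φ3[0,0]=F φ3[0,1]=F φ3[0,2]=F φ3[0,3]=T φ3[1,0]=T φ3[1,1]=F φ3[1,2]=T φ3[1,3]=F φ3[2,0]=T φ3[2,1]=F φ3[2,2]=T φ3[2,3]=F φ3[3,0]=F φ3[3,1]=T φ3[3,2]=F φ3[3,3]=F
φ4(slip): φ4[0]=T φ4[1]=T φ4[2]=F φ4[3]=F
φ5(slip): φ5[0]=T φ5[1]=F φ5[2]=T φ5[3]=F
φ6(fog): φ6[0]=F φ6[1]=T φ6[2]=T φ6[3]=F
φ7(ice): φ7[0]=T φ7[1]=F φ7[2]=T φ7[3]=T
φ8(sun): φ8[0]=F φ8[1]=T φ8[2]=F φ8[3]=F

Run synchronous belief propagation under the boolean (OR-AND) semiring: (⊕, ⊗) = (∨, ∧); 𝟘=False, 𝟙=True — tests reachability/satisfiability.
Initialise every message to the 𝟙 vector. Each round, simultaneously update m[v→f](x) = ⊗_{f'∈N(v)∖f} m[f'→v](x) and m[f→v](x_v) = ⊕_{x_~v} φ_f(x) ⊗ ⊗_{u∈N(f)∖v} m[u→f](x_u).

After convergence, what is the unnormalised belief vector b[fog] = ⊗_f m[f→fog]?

init: all messages = 𝟙 over 4 values
r1 m[φ0→fog] = [F, T, T, T]
r1 m[φ0→ice] = [T, T, T, T]
r1 m[φ1→ice] = [T, T, T, T]
r1 m[φ1→slip] = [T, T, T, T]
r1 m[φ2→ice] = [T, T, T, T]
r1 m[φ2→sun] = [T, T, T, T]
r1 m[φ3→ice] = [T, T, T, T]
r1 m[φ3→cld] = [T, T, T, T]
r1 m[φ4→slip] = [T, T, F, F]
r1 m[φ5→slip] = [T, F, T, F]
r1 m[φ6→fog] = [F, T, T, F]
r1 m[φ7→ice] = [T, F, T, T]
r1 m[φ8→sun] = [F, T, F, F]
r1 m[fog→φ0] = [T, T, T, T]
r1 m[fog→φ6] = [T, T, T, T]
r1 m[ice→φ0] = [T, T, T, T]
r1 m[ice→φ1] = [T, T, T, T]
r1 m[ice→φ2] = [T, T, T, T]
r1 m[ice→φ3] = [T, T, T, T]
r1 m[ice→φ7] = [T, T, T, T]
r1 m[slip→φ1] = [T, T, T, T]
r1 m[slip→φ4] = [T, T, T, T]
r1 m[slip→φ5] = [T, T, T, T]
r1 m[cld→φ3] = [T, T, T, T]
r1 m[sun→φ2] = [T, T, T, T]
r1 m[sun→φ8] = [T, T, T, T]
r2 m[φ0→fog] = [F, T, T, T]
r2 m[φ0→ice] = [T, T, T, T]
r2 m[φ1→ice] = [T, T, T, T]
r2 m[φ1→slip] = [T, T, T, T]
r2 m[φ2→ice] = [T, T, T, T]
r2 m[φ2→sun] = [T, T, T, T]
r2 m[φ3→ice] = [T, T, T, T]
r2 m[φ3→cld] = [T, T, T, T]
r2 m[φ4→slip] = [T, T, F, F]
r2 m[φ5→slip] = [T, F, T, F]
r2 m[φ6→fog] = [F, T, T, F]
r2 m[φ7→ice] = [T, F, T, T]
r2 m[φ8→sun] = [F, T, F, F]
r2 m[fog→φ0] = [F, T, T, F]
r2 m[fog→φ6] = [F, T, T, T]
r2 m[ice→φ0] = [T, F, T, T]
r2 m[ice→φ1] = [T, F, T, T]
r2 m[ice→φ2] = [T, F, T, T]
r2 m[ice→φ3] = [T, F, T, T]
r2 m[ice→φ7] = [T, T, T, T]
r2 m[slip→φ1] = [T, F, F, F]
r2 m[slip→φ4] = [T, F, T, F]
r2 m[slip→φ5] = [T, T, F, F]
r2 m[cld→φ3] = [T, T, T, T]
r2 m[sun→φ2] = [F, T, F, F]
r2 m[sun→φ8] = [T, T, T, T]
r3 m[φ0→fog] = [F, T, T, F]
r3 m[φ0→ice] = [T, T, T, T]
r3 m[φ1→ice] = [T, F, F, T]
r3 m[φ1→slip] = [T, T, T, T]
r3 m[φ2→ice] = [F, T, F, T]
r3 m[φ2→sun] = [T, T, T, T]
r3 m[φ3→ice] = [T, T, T, T]
r3 m[φ3→cld] = [T, T, T, T]
r3 m[φ4→slip] = [T, T, F, F]
r3 m[φ5→slip] = [T, F, T, F]
r3 m[φ6→fog] = [F, T, T, F]
r3 m[φ7→ice] = [T, F, T, T]
r3 m[φ8→sun] = [F, T, F, F]
r3 m[fog→φ0] = [F, T, T, F]
r3 m[fog→φ6] = [F, T, T, T]
r3 m[ice→φ0] = [T, F, T, T]
r3 m[ice→φ1] = [T, F, T, T]
r3 m[ice→φ2] = [T, F, T, T]
r3 m[ice→φ3] = [T, F, T, T]
r3 m[ice→φ7] = [T, T, T, T]
r3 m[slip→φ1] = [T, F, F, F]
r3 m[slip→φ4] = [T, F, T, F]
r3 m[slip→φ5] = [T, T, F, F]
r3 m[cld→φ3] = [T, T, T, T]
r3 m[sun→φ2] = [F, T, F, F]
r3 m[sun→φ8] = [T, T, T, T]
r4 m[φ0→fog] = [F, T, T, F]
r4 m[φ0→ice] = [T, T, T, T]
r4 m[φ1→ice] = [T, F, F, T]
r4 m[φ1→slip] = [T, T, T, T]
r4 m[φ2→ice] = [F, T, F, T]
r4 m[φ2→sun] = [T, T, T, T]
r4 m[φ3→ice] = [T, T, T, T]
r4 m[φ3→cld] = [T, T, T, T]
r4 m[φ4→slip] = [T, T, F, F]
r4 m[φ5→slip] = [T, F, T, F]
r4 m[φ6→fog] = [F, T, T, F]
r4 m[φ7→ice] = [T, F, T, T]
r4 m[φ8→sun] = [F, T, F, F]
r4 m[fog→φ0] = [F, T, T, F]
r4 m[fog→φ6] = [F, T, T, F]
r4 m[ice→φ0] = [F, F, F, T]
r4 m[ice→φ1] = [F, F, F, T]
r4 m[ice→φ2] = [T, F, F, T]
r4 m[ice→φ3] = [F, F, F, T]
r4 m[ice→φ7] = [F, F, F, T]
r4 m[slip→φ1] = [T, F, F, F]
r4 m[slip→φ4] = [T, F, T, F]
r4 m[slip→φ5] = [T, T, F, F]
r4 m[cld→φ3] = [T, T, T, T]
r4 m[sun→φ2] = [F, T, F, F]
r4 m[sun→φ8] = [T, T, T, T]
r5 m[φ0→fog] = [F, T, T, F]
r5 m[φ0→ice] = [T, T, T, T]
r5 m[φ1→ice] = [T, F, F, T]
r5 m[φ1→slip] = [T, T, T, T]
r5 m[φ2→ice] = [F, T, F, T]
r5 m[φ2→sun] = [T, T, T, T]
r5 m[φ3→ice] = [T, T, T, T]
r5 m[φ3→cld] = [F, T, F, F]
r5 m[φ4→slip] = [T, T, F, F]
r5 m[φ5→slip] = [T, F, T, F]
r5 m[φ6→fog] = [F, T, T, F]
r5 m[φ7→ice] = [T, F, T, T]
r5 m[φ8→sun] = [F, T, F, F]
r5 m[fog→φ0] = [F, T, T, F]
r5 m[fog→φ6] = [F, T, T, F]
r5 m[ice→φ0] = [F, F, F, T]
r5 m[ice→φ1] = [F, F, F, T]
r5 m[ice→φ2] = [T, F, F, T]
r5 m[ice→φ3] = [F, F, F, T]
r5 m[ice→φ7] = [F, F, F, T]
r5 m[slip→φ1] = [T, F, F, F]
r5 m[slip→φ4] = [T, F, T, F]
r5 m[slip→φ5] = [T, T, F, F]
r5 m[cld→φ3] = [T, T, T, T]
r5 m[sun→φ2] = [F, T, F, F]
r5 m[sun→φ8] = [T, T, T, T]
r6 m[φ0→fog] = [F, T, T, F]
r6 m[φ0→ice] = [T, T, T, T]
r6 m[φ1→ice] = [T, F, F, T]
r6 m[φ1→slip] = [T, T, T, T]
r6 m[φ2→ice] = [F, T, F, T]
r6 m[φ2→sun] = [T, T, T, T]
r6 m[φ3→ice] = [T, T, T, T]
r6 m[φ3→cld] = [F, T, F, F]
r6 m[φ4→slip] = [T, T, F, F]
r6 m[φ5→slip] = [T, F, T, F]
r6 m[φ6→fog] = [F, T, T, F]
r6 m[φ7→ice] = [T, F, T, T]
r6 m[φ8→sun] = [F, T, F, F]
r6 m[fog→φ0] = [F, T, T, F]
r6 m[fog→φ6] = [F, T, T, F]
r6 m[ice→φ0] = [F, F, F, T]
r6 m[ice→φ1] = [F, F, F, T]
r6 m[ice→φ2] = [T, F, F, T]
r6 m[ice→φ3] = [F, F, F, T]
r6 m[ice→φ7] = [F, F, F, T]
r6 m[slip→φ1] = [T, F, F, F]
r6 m[slip→φ4] = [T, F, T, F]
r6 m[slip→φ5] = [T, T, F, F]
r6 m[cld→φ3] = [T, T, T, T]
r6 m[sun→φ2] = [F, T, F, F]
r6 m[sun→φ8] = [T, T, T, T]
fixed point reached at round 6
b[fog] = ⊗ incoming = [F, T, T, F]

b[fog] = [F, T, T, F]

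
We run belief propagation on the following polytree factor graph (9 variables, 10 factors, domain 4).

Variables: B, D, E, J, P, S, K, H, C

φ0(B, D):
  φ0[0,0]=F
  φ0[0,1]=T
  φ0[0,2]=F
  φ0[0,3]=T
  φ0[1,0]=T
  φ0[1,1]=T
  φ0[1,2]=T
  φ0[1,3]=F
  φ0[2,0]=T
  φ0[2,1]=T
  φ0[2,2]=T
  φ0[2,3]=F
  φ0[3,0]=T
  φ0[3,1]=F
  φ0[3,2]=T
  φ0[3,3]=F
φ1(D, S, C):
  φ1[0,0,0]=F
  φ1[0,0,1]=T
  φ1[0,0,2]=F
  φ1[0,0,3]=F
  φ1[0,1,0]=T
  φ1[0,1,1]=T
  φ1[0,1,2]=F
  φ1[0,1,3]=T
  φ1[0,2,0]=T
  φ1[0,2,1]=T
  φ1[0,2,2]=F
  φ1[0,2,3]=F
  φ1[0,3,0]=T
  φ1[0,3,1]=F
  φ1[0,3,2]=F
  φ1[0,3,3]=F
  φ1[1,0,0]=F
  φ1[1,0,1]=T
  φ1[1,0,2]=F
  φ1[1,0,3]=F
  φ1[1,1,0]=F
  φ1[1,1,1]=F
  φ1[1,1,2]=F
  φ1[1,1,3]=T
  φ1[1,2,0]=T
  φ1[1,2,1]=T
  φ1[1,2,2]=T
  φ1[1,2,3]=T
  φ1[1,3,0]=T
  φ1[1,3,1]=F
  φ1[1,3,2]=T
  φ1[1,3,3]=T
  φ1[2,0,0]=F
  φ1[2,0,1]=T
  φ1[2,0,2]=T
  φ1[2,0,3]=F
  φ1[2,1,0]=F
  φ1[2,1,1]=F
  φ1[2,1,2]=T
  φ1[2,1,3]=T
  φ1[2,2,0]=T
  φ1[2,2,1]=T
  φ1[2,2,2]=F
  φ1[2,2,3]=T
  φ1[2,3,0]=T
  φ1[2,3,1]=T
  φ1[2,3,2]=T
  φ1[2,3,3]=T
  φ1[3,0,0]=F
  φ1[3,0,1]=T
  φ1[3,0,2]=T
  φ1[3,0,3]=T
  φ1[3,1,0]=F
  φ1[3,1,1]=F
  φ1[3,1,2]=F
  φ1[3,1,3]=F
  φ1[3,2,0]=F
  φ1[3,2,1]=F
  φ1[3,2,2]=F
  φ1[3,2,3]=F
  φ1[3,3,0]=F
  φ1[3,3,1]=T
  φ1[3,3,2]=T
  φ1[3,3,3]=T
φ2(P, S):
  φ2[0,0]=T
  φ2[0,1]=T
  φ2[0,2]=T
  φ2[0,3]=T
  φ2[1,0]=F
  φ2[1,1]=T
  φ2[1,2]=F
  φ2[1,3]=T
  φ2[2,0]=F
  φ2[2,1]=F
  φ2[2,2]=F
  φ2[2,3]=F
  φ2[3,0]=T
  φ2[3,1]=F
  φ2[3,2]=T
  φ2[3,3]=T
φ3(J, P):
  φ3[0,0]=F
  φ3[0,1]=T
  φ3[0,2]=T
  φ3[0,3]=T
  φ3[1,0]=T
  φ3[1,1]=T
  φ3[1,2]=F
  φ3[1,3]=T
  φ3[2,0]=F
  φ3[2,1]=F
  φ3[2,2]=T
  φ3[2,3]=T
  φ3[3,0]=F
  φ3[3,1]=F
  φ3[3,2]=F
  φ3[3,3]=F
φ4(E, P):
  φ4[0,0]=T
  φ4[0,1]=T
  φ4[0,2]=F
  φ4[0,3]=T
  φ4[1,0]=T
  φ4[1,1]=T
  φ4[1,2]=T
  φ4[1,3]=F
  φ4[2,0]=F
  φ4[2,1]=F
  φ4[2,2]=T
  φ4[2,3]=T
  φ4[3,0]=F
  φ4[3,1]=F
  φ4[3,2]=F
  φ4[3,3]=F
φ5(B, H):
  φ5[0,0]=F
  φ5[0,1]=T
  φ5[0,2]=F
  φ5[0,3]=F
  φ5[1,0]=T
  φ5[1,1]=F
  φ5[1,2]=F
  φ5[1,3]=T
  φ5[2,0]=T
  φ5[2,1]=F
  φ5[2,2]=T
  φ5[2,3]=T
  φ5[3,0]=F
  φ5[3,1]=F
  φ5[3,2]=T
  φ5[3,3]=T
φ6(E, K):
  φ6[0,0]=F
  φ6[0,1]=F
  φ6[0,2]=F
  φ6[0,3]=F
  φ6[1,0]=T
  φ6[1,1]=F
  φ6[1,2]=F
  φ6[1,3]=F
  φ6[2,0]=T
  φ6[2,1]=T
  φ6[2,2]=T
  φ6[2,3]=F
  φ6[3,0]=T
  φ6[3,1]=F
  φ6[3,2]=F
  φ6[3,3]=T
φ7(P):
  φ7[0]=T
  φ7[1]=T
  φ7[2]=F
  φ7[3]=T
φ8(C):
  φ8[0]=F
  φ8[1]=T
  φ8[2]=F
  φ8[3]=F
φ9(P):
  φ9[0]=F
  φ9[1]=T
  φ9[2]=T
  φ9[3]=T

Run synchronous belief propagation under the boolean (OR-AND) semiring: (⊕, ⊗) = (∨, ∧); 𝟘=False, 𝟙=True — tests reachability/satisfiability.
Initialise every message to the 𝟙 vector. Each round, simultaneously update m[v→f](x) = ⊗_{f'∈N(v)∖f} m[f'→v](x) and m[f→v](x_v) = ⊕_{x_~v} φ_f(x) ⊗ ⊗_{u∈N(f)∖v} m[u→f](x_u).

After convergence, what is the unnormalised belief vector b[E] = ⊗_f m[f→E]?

init: all messages = 𝟙 over 4 values
r1 m[φ0→B] = [T, T, T, T]
r1 m[φ0→D] = [T, T, T, T]
r1 m[φ1→D] = [T, T, T, T]
r1 m[φ1→S] = [T, T, T, T]
r1 m[φ1→C] = [T, T, T, T]
r1 m[φ2→P] = [T, T, F, T]
r1 m[φ2→S] = [T, T, T, T]
r1 m[φ3→J] = [T, T, T, F]
r1 m[φ3→P] = [T, T, T, T]
r1 m[φ4→E] = [T, T, T, F]
r1 m[φ4→P] = [T, T, T, T]
r1 m[φ5→B] = [T, T, T, T]
r1 m[φ5→H] = [T, T, T, T]
r1 m[φ6→E] = [F, T, T, T]
r1 m[φ6→K] = [T, T, T, T]
r1 m[φ7→P] = [T, T, F, T]
r1 m[φ8→C] = [F, T, F, F]
r1 m[φ9→P] = [F, T, T, T]
r1 m[B→φ0] = [T, T, T, T]
r1 m[B→φ5] = [T, T, T, T]
r1 m[D→φ0] = [T, T, T, T]
r1 m[D→φ1] = [T, T, T, T]
r1 m[E→φ4] = [T, T, T, T]
r1 m[E→φ6] = [T, T, T, T]
r1 m[J→φ3] = [T, T, T, T]
r1 m[P→φ2] = [T, T, T, T]
r1 m[P→φ3] = [T, T, T, T]
r1 m[P→φ4] = [T, T, T, T]
r1 m[P→φ7] = [T, T, T, T]
r1 m[P→φ9] = [T, T, T, T]
r1 m[S→φ1] = [T, T, T, T]
r1 m[S→φ2] = [T, T, T, T]
r1 m[K→φ6] = [T, T, T, T]
r1 m[H→φ5] = [T, T, T, T]
r1 m[C→φ1] = [T, T, T, T]
r1 m[C→φ8] = [T, T, T, T]
r2 m[φ0→B] = [T, T, T, T]
r2 m[φ0→D] = [T, T, T, T]
r2 m[φ1→D] = [T, T, T, T]
r2 m[φ1→S] = [T, T, T, T]
r2 m[φ1→C] = [T, T, T, T]
r2 m[φ2→P] = [T, T, F, T]
r2 m[φ2→S] = [T, T, T, T]
r2 m[φ3→J] = [T, T, T, F]
r2 m[φ3→P] = [T, T, T, T]
r2 m[φ4→E] = [T, T, T, F]
r2 m[φ4→P] = [T, T, T, T]
r2 m[φ5→B] = [T, T, T, T]
r2 m[φ5→H] = [T, T, T, T]
r2 m[φ6→E] = [F, T, T, T]
r2 m[φ6→K] = [T, T, T, T]
r2 m[φ7→P] = [T, T, F, T]
r2 m[φ8→C] = [F, T, F, F]
r2 m[φ9→P] = [F, T, T, T]
r2 m[B→φ0] = [T, T, T, T]
r2 m[B→φ5] = [T, T, T, T]
r2 m[D→φ0] = [T, T, T, T]
r2 m[D→φ1] = [T, T, T, T]
r2 m[E→φ4] = [F, T, T, T]
r2 m[E→φ6] = [T, T, T, F]
r2 m[J→φ3] = [T, T, T, T]
r2 m[P→φ2] = [F, T, F, T]
r2 m[P→φ3] = [F, T, F, T]
r2 m[P→φ4] = [F, T, F, T]
r2 m[P→φ7] = [F, T, F, T]
r2 m[P→φ9] = [T, T, F, T]
r2 m[S→φ1] = [T, T, T, T]
r2 m[S→φ2] = [T, T, T, T]
r2 m[K→φ6] = [T, T, T, T]
r2 m[H→φ5] = [T, T, T, T]
r2 m[C→φ1] = [F, T, F, F]
r2 m[C→φ8] = [T, T, T, T]
r3 m[φ0→B] = [T, T, T, T]
r3 m[φ0→D] = [T, T, T, T]
r3 m[φ1→D] = [T, T, T, T]
r3 m[φ1→S] = [T, T, T, T]
r3 m[φ1→C] = [T, T, T, T]
r3 m[φ2→P] = [T, T, F, T]
r3 m[φ2→S] = [T, T, T, T]
r3 m[φ3→J] = [T, T, T, F]
r3 m[φ3→P] = [T, T, T, T]
r3 m[φ4→E] = [T, T, T, F]
r3 m[φ4→P] = [T, T, T, T]
r3 m[φ5→B] = [T, T, T, T]
r3 m[φ5→H] = [T, T, T, T]
r3 m[φ6→E] = [F, T, T, T]
r3 m[φ6→K] = [T, T, T, F]
r3 m[φ7→P] = [T, T, F, T]
r3 m[φ8→C] = [F, T, F, F]
r3 m[φ9→P] = [F, T, T, T]
r3 m[B→φ0] = [T, T, T, T]
r3 m[B→φ5] = [T, T, T, T]
r3 m[D→φ0] = [T, T, T, T]
r3 m[D→φ1] = [T, T, T, T]
r3 m[E→φ4] = [F, T, T, T]
r3 m[E→φ6] = [T, T, T, F]
r3 m[J→φ3] = [T, T, T, T]
r3 m[P→φ2] = [F, T, F, T]
r3 m[P→φ3] = [F, T, F, T]
r3 m[P→φ4] = [F, T, F, T]
r3 m[P→φ7] = [F, T, F, T]
r3 m[P→φ9] = [T, T, F, T]
r3 m[S→φ1] = [T, T, T, T]
r3 m[S→φ2] = [T, T, T, T]
r3 m[K→φ6] = [T, T, T, T]
r3 m[H→φ5] = [T, T, T, T]
r3 m[C→φ1] = [F, T, F, F]
r3 m[C→φ8] = [T, T, T, T]
r4 m[φ0→B] = [T, T, T, T]
r4 m[φ0→D] = [T, T, T, T]
r4 m[φ1→D] = [T, T, T, T]
r4 m[φ1→S] = [T, T, T, T]
r4 m[φ1→C] = [T, T, T, T]
r4 m[φ2→P] = [T, T, F, T]
r4 m[φ2→S] = [T, T, T, T]
r4 m[φ3→J] = [T, T, T, F]
r4 m[φ3→P] = [T, T, T, T]
r4 m[φ4→E] = [T, T, T, F]
r4 m[φ4→P] = [T, T, T, T]
r4 m[φ5→B] = [T, T, T, T]
r4 m[φ5→H] = [T, T, T, T]
r4 m[φ6→E] = [F, T, T, T]
r4 m[φ6→K] = [T, T, T, F]
r4 m[φ7→P] = [T, T, F, T]
r4 m[φ8→C] = [F, T, F, F]
r4 m[φ9→P] = [F, T, T, T]
r4 m[B→φ0] = [T, T, T, T]
r4 m[B→φ5] = [T, T, T, T]
r4 m[D→φ0] = [T, T, T, T]
r4 m[D→φ1] = [T, T, T, T]
r4 m[E→φ4] = [F, T, T, T]
r4 m[E→φ6] = [T, T, T, F]
r4 m[J→φ3] = [T, T, T, T]
r4 m[P→φ2] = [F, T, F, T]
r4 m[P→φ3] = [F, T, F, T]
r4 m[P→φ4] = [F, T, F, T]
r4 m[P→φ7] = [F, T, F, T]
r4 m[P→φ9] = [T, T, F, T]
r4 m[S→φ1] = [T, T, T, T]
r4 m[S→φ2] = [T, T, T, T]
r4 m[K→φ6] = [T, T, T, T]
r4 m[H→φ5] = [T, T, T, T]
r4 m[C→φ1] = [F, T, F, F]
r4 m[C→φ8] = [T, T, T, T]
fixed point reached at round 4
b[E] = ⊗ incoming = [F, T, T, F]

b[E] = [F, T, T, F]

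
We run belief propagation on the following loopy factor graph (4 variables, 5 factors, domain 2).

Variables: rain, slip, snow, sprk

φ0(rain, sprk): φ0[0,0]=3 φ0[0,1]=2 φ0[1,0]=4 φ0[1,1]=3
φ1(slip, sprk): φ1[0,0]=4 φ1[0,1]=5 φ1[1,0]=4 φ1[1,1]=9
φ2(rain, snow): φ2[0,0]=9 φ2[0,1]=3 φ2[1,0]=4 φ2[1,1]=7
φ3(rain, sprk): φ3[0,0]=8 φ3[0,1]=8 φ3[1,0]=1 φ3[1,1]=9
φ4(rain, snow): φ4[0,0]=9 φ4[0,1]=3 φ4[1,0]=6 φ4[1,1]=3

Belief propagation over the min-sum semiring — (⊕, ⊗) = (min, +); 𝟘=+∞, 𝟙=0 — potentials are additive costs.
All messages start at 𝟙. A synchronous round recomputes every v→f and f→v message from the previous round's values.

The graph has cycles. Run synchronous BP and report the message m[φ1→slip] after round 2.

message @ round 2 = [4, 4]

init: all messages = 𝟙 over 2 values
r1 m[φ0→rain] = [2, 3]
r1 m[φ0→sprk] = [3, 2]
r1 m[φ1→slip] = [4, 4]
r1 m[φ1→sprk] = [4, 5]
r1 m[φ2→rain] = [3, 4]
r1 m[φ2→snow] = [4, 3]
r1 m[φ3→rain] = [8, 1]
r1 m[φ3→sprk] = [1, 8]
r1 m[φ4→rain] = [3, 3]
r1 m[φ4→snow] = [6, 3]
r1 m[rain→φ0] = [0, 0]
r1 m[rain→φ2] = [0, 0]
r1 m[rain→φ3] = [0, 0]
r1 m[rain→φ4] = [0, 0]
r1 m[slip→φ1] = [0, 0]
r1 m[snow→φ2] = [0, 0]
r1 m[snow→φ4] = [0, 0]
r1 m[sprk→φ0] = [0, 0]
r1 m[sprk→φ1] = [0, 0]
r1 m[sprk→φ3] = [0, 0]
r2 m[φ0→rain] = [2, 3]
r2 m[φ0→sprk] = [3, 2]
r2 m[φ1→slip] = [4, 4]
r2 m[φ1→sprk] = [4, 5]
r2 m[φ2→rain] = [3, 4]
r2 m[φ2→snow] = [4, 3]
r2 m[φ3→rain] = [8, 1]
r2 m[φ3→sprk] = [1, 8]
r2 m[φ4→rain] = [3, 3]
r2 m[φ4→snow] = [6, 3]
r2 m[rain→φ0] = [14, 8]
r2 m[rain→φ2] = [13, 7]
r2 m[rain→φ3] = [8, 10]
r2 m[rain→φ4] = [13, 8]
r2 m[slip→φ1] = [0, 0]
r2 m[snow→φ2] = [6, 3]
r2 m[snow→φ4] = [4, 3]
r2 m[sprk→φ0] = [5, 13]
r2 m[sprk→φ1] = [4, 10]
r2 m[sprk→φ3] = [7, 7]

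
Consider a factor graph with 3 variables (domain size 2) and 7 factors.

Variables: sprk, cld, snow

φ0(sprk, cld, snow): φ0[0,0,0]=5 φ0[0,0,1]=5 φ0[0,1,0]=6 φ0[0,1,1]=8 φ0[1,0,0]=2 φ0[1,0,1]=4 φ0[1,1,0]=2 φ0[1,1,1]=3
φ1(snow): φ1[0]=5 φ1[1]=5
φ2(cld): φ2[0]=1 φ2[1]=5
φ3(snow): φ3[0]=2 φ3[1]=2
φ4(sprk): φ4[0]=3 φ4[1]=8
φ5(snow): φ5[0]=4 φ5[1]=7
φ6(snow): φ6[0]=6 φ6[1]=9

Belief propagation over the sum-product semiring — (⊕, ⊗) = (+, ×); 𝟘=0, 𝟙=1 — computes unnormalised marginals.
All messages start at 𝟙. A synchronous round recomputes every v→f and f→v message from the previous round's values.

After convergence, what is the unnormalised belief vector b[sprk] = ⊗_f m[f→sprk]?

init: all messages = 𝟙 over 2 values
r1 m[φ0→sprk] = [24, 11]
r1 m[φ0→cld] = [16, 19]
r1 m[φ0→snow] = [15, 20]
r1 m[φ1→snow] = [5, 5]
r1 m[φ2→cld] = [1, 5]
r1 m[φ3→snow] = [2, 2]
r1 m[φ4→sprk] = [3, 8]
r1 m[φ5→snow] = [4, 7]
r1 m[φ6→snow] = [6, 9]
r1 m[sprk→φ0] = [1, 1]
r1 m[sprk→φ4] = [1, 1]
r1 m[cld→φ0] = [1, 1]
r1 m[cld→φ2] = [1, 1]
r1 m[snow→φ0] = [1, 1]
r1 m[snow→φ1] = [1, 1]
r1 m[snow→φ3] = [1, 1]
r1 m[snow→φ5] = [1, 1]
r1 m[snow→φ6] = [1, 1]
r2 m[φ0→sprk] = [24, 11]
r2 m[φ0→cld] = [16, 19]
r2 m[φ0→snow] = [15, 20]
r2 m[φ1→snow] = [5, 5]
r2 m[φ2→cld] = [1, 5]
r2 m[φ3→snow] = [2, 2]
r2 m[φ4→sprk] = [3, 8]
r2 m[φ5→snow] = [4, 7]
r2 m[φ6→snow] = [6, 9]
r2 m[sprk→φ0] = [3, 8]
r2 m[sprk→φ4] = [24, 11]
r2 m[cld→φ0] = [1, 5]
r2 m[cld→φ2] = [16, 19]
r2 m[snow→φ0] = [240, 630]
r2 m[snow→φ1] = [720, 2520]
r2 m[snow→φ3] = [1800, 6300]
r2 m[snow→φ5] = [900, 1800]
r2 m[snow→φ6] = [600, 1400]
r3 m[φ0→sprk] = [36750, 14850]
r3 m[φ0→cld] = [37050, 38400]
r3 m[φ0→snow] = [201, 287]
r3 m[φ1→snow] = [5, 5]
r3 m[φ2→cld] = [1, 5]
r3 m[φ3→snow] = [2, 2]
r3 m[φ4→sprk] = [3, 8]
r3 m[φ5→snow] = [4, 7]
r3 m[φ6→snow] = [6, 9]
r3 m[sprk→φ0] = [3, 8]
r3 m[sprk→φ4] = [24, 11]
r3 m[cld→φ0] = [1, 5]
r3 m[cld→φ2] = [16, 19]
r3 m[snow→φ0] = [240, 630]
r3 m[snow→φ1] = [720, 2520]
r3 m[snow→φ3] = [1800, 6300]
r3 m[snow→φ5] = [900, 1800]
r3 m[snow→φ6] = [600, 1400]
r4 m[φ0→sprk] = [36750, 14850]
r4 m[φ0→cld] = [37050, 38400]
r4 m[φ0→snow] = [201, 287]
r4 m[φ1→snow] = [5, 5]
r4 m[φ2→cld] = [1, 5]
r4 m[φ3→snow] = [2, 2]
r4 m[φ4→sprk] = [3, 8]
r4 m[φ5→snow] = [4, 7]
r4 m[φ6→snow] = [6, 9]
r4 m[sprk→φ0] = [3, 8]
r4 m[sprk→φ4] = [36750, 14850]
r4 m[cld→φ0] = [1, 5]
r4 m[cld→φ2] = [37050, 38400]
r4 m[snow→φ0] = [240, 630]
r4 m[snow→φ1] = [9648, 36162]
r4 m[snow→φ3] = [24120, 90405]
r4 m[snow→φ5] = [12060, 25830]
r4 m[snow→φ6] = [8040, 20090]
r5 m[φ0→sprk] = [36750, 14850]
r5 m[φ0→cld] = [37050, 38400]
r5 m[φ0→snow] = [201, 287]
r5 m[φ1→snow] = [5, 5]
r5 m[φ2→cld] = [1, 5]
r5 m[φ3→snow] = [2, 2]
r5 m[φ4→sprk] = [3, 8]
r5 m[φ5→snow] = [4, 7]
r5 m[φ6→snow] = [6, 9]
r5 m[sprk→φ0] = [3, 8]
r5 m[sprk→φ4] = [36750, 14850]
r5 m[cld→φ0] = [1, 5]
r5 m[cld→φ2] = [37050, 38400]
r5 m[snow→φ0] = [240, 630]
r5 m[snow→φ1] = [9648, 36162]
r5 m[snow→φ3] = [24120, 90405]
r5 m[snow→φ5] = [12060, 25830]
r5 m[snow→φ6] = [8040, 20090]
fixed point reached at round 5
b[sprk] = ⊗ incoming = [110250, 118800]

b[sprk] = [110250, 118800]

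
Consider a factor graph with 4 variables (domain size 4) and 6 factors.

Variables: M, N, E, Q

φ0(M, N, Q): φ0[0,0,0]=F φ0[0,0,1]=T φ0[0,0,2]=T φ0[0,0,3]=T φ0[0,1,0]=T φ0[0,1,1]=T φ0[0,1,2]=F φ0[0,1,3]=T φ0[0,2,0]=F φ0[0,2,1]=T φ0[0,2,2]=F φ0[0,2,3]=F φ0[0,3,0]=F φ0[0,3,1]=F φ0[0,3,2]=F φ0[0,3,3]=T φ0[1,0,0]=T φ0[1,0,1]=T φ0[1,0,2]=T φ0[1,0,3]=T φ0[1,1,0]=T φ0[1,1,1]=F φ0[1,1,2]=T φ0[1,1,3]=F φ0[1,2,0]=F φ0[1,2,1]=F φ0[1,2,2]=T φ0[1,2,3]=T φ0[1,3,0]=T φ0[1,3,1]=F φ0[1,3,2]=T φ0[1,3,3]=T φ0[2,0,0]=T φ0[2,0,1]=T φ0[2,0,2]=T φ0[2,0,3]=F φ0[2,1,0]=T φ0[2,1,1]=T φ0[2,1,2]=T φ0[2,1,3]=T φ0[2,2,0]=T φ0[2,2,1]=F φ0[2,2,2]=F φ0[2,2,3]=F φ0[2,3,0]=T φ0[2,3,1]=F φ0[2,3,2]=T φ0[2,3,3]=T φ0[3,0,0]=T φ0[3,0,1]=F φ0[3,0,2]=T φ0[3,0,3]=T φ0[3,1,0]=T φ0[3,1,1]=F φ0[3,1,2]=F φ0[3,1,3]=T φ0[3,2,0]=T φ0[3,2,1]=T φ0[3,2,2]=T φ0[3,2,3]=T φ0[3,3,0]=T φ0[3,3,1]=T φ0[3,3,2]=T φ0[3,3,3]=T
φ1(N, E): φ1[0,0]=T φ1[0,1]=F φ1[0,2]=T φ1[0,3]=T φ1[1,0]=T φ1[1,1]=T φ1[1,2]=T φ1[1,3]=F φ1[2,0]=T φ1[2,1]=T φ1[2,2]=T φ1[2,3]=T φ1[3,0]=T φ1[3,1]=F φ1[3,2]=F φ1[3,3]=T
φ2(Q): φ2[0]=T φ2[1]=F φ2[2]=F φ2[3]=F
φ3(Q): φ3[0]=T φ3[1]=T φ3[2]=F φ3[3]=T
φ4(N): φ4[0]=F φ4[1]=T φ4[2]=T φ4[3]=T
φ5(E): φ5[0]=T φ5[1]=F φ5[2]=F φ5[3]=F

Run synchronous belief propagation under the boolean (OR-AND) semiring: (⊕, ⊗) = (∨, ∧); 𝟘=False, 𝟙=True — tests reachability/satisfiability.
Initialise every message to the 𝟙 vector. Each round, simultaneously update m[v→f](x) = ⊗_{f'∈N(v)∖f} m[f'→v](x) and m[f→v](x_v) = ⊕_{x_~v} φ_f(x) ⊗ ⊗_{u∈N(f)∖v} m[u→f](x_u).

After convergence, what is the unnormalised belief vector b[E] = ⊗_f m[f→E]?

b[E] = [T, F, F, F]

init: all messages = 𝟙 over 4 values
r1 m[φ0→M] = [T, T, T, T]
r1 m[φ0→N] = [T, T, T, T]
r1 m[φ0→Q] = [T, T, T, T]
r1 m[φ1→N] = [T, T, T, T]
r1 m[φ1→E] = [T, T, T, T]
r1 m[φ2→Q] = [T, F, F, F]
r1 m[φ3→Q] = [T, T, F, T]
r1 m[φ4→N] = [F, T, T, T]
r1 m[φ5→E] = [T, F, F, F]
r1 m[M→φ0] = [T, T, T, T]
r1 m[N→φ0] = [T, T, T, T]
r1 m[N→φ1] = [T, T, T, T]
r1 m[N→φ4] = [T, T, T, T]
r1 m[E→φ1] = [T, T, T, T]
r1 m[E→φ5] = [T, T, T, T]
r1 m[Q→φ0] = [T, T, T, T]
r1 m[Q→φ2] = [T, T, T, T]
r1 m[Q→φ3] = [T, T, T, T]
r2 m[φ0→M] = [T, T, T, T]
r2 m[φ0→N] = [T, T, T, T]
r2 m[φ0→Q] = [T, T, T, T]
r2 m[φ1→N] = [T, T, T, T]
r2 m[φ1→E] = [T, T, T, T]
r2 m[φ2→Q] = [T, F, F, F]
r2 m[φ3→Q] = [T, T, F, T]
r2 m[φ4→N] = [F, T, T, T]
r2 m[φ5→E] = [T, F, F, F]
r2 m[M→φ0] = [T, T, T, T]
r2 m[N→φ0] = [F, T, T, T]
r2 m[N→φ1] = [F, T, T, T]
r2 m[N→φ4] = [T, T, T, T]
r2 m[E→φ1] = [T, F, F, F]
r2 m[E→φ5] = [T, T, T, T]
r2 m[Q→φ0] = [T, F, F, F]
r2 m[Q→φ2] = [T, T, F, T]
r2 m[Q→φ3] = [T, F, F, F]
r3 m[φ0→M] = [T, T, T, T]
r3 m[φ0→N] = [T, T, T, T]
r3 m[φ0→Q] = [T, T, T, T]
r3 m[φ1→N] = [T, T, T, T]
r3 m[φ1→E] = [T, T, T, T]
r3 m[φ2→Q] = [T, F, F, F]
r3 m[φ3→Q] = [T, T, F, T]
r3 m[φ4→N] = [F, T, T, T]
r3 m[φ5→E] = [T, F, F, F]
r3 m[M→φ0] = [T, T, T, T]
r3 m[N→φ0] = [F, T, T, T]
r3 m[N→φ1] = [F, T, T, T]
r3 m[N→φ4] = [T, T, T, T]
r3 m[E→φ1] = [T, F, F, F]
r3 m[E→φ5] = [T, T, T, T]
r3 m[Q→φ0] = [T, F, F, F]
r3 m[Q→φ2] = [T, T, F, T]
r3 m[Q→φ3] = [T, F, F, F]
fixed point reached at round 3
b[E] = ⊗ incoming = [T, F, F, F]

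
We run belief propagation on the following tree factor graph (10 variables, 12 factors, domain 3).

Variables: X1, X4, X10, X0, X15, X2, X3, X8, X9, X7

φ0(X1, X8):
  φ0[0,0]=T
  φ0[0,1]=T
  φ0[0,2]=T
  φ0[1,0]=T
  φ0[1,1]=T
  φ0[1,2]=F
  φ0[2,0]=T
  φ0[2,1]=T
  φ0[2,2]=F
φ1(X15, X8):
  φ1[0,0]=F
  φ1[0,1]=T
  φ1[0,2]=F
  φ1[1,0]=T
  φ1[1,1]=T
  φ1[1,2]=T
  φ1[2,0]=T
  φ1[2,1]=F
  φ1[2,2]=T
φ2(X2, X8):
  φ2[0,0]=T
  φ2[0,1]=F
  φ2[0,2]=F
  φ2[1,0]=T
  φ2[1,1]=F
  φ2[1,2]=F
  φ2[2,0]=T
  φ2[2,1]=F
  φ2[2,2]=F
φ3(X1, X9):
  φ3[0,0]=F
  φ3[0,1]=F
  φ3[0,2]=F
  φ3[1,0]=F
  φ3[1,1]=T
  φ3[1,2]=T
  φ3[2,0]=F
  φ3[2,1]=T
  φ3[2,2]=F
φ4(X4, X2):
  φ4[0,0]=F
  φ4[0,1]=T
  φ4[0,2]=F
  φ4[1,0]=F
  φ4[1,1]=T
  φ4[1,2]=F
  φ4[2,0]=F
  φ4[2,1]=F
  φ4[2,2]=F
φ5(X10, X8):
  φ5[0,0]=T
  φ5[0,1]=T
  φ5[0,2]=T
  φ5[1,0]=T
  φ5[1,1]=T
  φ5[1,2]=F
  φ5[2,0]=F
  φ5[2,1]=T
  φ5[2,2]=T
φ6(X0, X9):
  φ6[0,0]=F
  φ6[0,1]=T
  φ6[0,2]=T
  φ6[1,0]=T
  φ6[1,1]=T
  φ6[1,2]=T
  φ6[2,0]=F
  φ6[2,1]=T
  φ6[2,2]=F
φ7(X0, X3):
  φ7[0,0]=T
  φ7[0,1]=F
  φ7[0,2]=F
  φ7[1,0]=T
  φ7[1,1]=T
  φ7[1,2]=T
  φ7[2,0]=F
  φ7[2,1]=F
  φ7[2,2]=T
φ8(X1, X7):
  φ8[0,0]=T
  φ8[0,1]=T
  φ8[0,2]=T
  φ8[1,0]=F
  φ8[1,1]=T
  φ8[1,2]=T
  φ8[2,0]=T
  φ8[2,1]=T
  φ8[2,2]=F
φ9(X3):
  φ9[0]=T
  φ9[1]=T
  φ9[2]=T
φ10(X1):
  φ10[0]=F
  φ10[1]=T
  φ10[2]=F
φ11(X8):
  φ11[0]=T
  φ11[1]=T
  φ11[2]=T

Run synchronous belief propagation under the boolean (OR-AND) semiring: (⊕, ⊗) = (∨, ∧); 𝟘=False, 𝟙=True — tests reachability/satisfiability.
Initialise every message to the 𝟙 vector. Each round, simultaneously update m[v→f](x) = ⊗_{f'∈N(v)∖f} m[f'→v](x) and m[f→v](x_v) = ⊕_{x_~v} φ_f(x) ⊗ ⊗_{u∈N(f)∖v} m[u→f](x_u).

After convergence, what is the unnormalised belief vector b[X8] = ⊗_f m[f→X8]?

init: all messages = 𝟙 over 3 values
r1 m[φ0→X1] = [T, T, T]
r1 m[φ0→X8] = [T, T, T]
r1 m[φ1→X15] = [T, T, T]
r1 m[φ1→X8] = [T, T, T]
r1 m[φ2→X2] = [T, T, T]
r1 m[φ2→X8] = [T, F, F]
r1 m[φ3→X1] = [F, T, T]
r1 m[φ3→X9] = [F, T, T]
r1 m[φ4→X4] = [T, T, F]
r1 m[φ4→X2] = [F, T, F]
r1 m[φ5→X10] = [T, T, T]
r1 m[φ5→X8] = [T, T, T]
r1 m[φ6→X0] = [T, T, T]
r1 m[φ6→X9] = [T, T, T]
r1 m[φ7→X0] = [T, T, T]
r1 m[φ7→X3] = [T, T, T]
r1 m[φ8→X1] = [T, T, T]
r1 m[φ8→X7] = [T, T, T]
r1 m[φ9→X3] = [T, T, T]
r1 m[φ10→X1] = [F, T, F]
r1 m[φ11→X8] = [T, T, T]
r1 m[X1→φ0] = [T, T, T]
r1 m[X1→φ3] = [T, T, T]
r1 m[X1→φ8] = [T, T, T]
r1 m[X1→φ10] = [T, T, T]
r1 m[X4→φ4] = [T, T, T]
r1 m[X10→φ5] = [T, T, T]
r1 m[X0→φ6] = [T, T, T]
r1 m[X0→φ7] = [T, T, T]
r1 m[X15→φ1] = [T, T, T]
r1 m[X2→φ2] = [T, T, T]
r1 m[X2→φ4] = [T, T, T]
r1 m[X3→φ7] = [T, T, T]
r1 m[X3→φ9] = [T, T, T]
r1 m[X8→φ0] = [T, T, T]
r1 m[X8→φ1] = [T, T, T]
r1 m[X8→φ2] = [T, T, T]
r1 m[X8→φ5] = [T, T, T]
r1 m[X8→φ11] = [T, T, T]
r1 m[X9→φ3] = [T, T, T]
r1 m[X9→φ6] = [T, T, T]
r1 m[X7→φ8] = [T, T, T]
r2 m[φ0→X1] = [T, T, T]
r2 m[φ0→X8] = [T, T, T]
r2 m[φ1→X15] = [T, T, T]
r2 m[φ1→X8] = [T, T, T]
r2 m[φ2→X2] = [T, T, T]
r2 m[φ2→X8] = [T, F, F]
r2 m[φ3→X1] = [F, T, T]
r2 m[φ3→X9] = [F, T, T]
r2 m[φ4→X4] = [T, T, F]
r2 m[φ4→X2] = [F, T, F]
r2 m[φ5→X10] = [T, T, T]
r2 m[φ5→X8] = [T, T, T]
r2 m[φ6→X0] = [T, T, T]
r2 m[φ6→X9] = [T, T, T]
r2 m[φ7→X0] = [T, T, T]
r2 m[φ7→X3] = [T, T, T]
r2 m[φ8→X1] = [T, T, T]
r2 m[φ8→X7] = [T, T, T]
r2 m[φ9→X3] = [T, T, T]
r2 m[φ10→X1] = [F, T, F]
r2 m[φ11→X8] = [T, T, T]
r2 m[X1→φ0] = [F, T, F]
r2 m[X1→φ3] = [F, T, F]
r2 m[X1→φ8] = [F, T, F]
r2 m[X1→φ10] = [F, T, T]
r2 m[X4→φ4] = [T, T, T]
r2 m[X10→φ5] = [T, T, T]
r2 m[X0→φ6] = [T, T, T]
r2 m[X0→φ7] = [T, T, T]
r2 m[X15→φ1] = [T, T, T]
r2 m[X2→φ2] = [F, T, F]
r2 m[X2→φ4] = [T, T, T]
r2 m[X3→φ7] = [T, T, T]
r2 m[X3→φ9] = [T, T, T]
r2 m[X8→φ0] = [T, F, F]
r2 m[X8→φ1] = [T, F, F]
r2 m[X8→φ2] = [T, T, T]
r2 m[X8→φ5] = [T, F, F]
r2 m[X8→φ11] = [T, F, F]
r2 m[X9→φ3] = [T, T, T]
r2 m[X9→φ6] = [F, T, T]
r2 m[X7→φ8] = [T, T, T]
r3 m[φ0→X1] = [T, T, T]
r3 m[φ0→X8] = [T, T, F]
r3 m[φ1→X15] = [F, T, T]
r3 m[φ1→X8] = [T, T, T]
r3 m[φ2→X2] = [T, T, T]
r3 m[φ2→X8] = [T, F, F]
r3 m[φ3→X1] = [F, T, T]
r3 m[φ3→X9] = [F, T, T]
r3 m[φ4→X4] = [T, T, F]
r3 m[φ4→X2] = [F, T, F]
r3 m[φ5→X10] = [T, T, F]
r3 m[φ5→X8] = [T, T, T]
r3 m[φ6→X0] = [T, T, T]
r3 m[φ6→X9] = [T, T, T]
r3 m[φ7→X0] = [T, T, T]
r3 m[φ7→X3] = [T, T, T]
r3 m[φ8→X1] = [T, T, T]
r3 m[φ8→X7] = [F, T, T]
r3 m[φ9→X3] = [T, T, T]
r3 m[φ10→X1] = [F, T, F]
r3 m[φ11→X8] = [T, T, T]
r3 m[X1→φ0] = [F, T, F]
r3 m[X1→φ3] = [F, T, F]
r3 m[X1→φ8] = [F, T, F]
r3 m[X1→φ10] = [F, T, T]
r3 m[X4→φ4] = [T, T, T]
r3 m[X10→φ5] = [T, T, T]
r3 m[X0→φ6] = [T, T, T]
r3 m[X0→φ7] = [T, T, T]
r3 m[X15→φ1] = [T, T, T]
r3 m[X2→φ2] = [F, T, F]
r3 m[X2→φ4] = [T, T, T]
r3 m[X3→φ7] = [T, T, T]
r3 m[X3→φ9] = [T, T, T]
r3 m[X8→φ0] = [T, F, F]
r3 m[X8→φ1] = [T, F, F]
r3 m[X8→φ2] = [T, T, T]
r3 m[X8→φ5] = [T, F, F]
r3 m[X8→φ11] = [T, F, F]
r3 m[X9→φ3] = [T, T, T]
r3 m[X9→φ6] = [F, T, T]
r3 m[X7→φ8] = [T, T, T]
r4 m[φ0→X1] = [T, T, T]
r4 m[φ0→X8] = [T, T, F]
r4 m[φ1→X15] = [F, T, T]
r4 m[φ1→X8] = [T, T, T]
r4 m[φ2→X2] = [T, T, T]
r4 m[φ2→X8] = [T, F, F]
r4 m[φ3→X1] = [F, T, T]
r4 m[φ3→X9] = [F, T, T]
r4 m[φ4→X4] = [T, T, F]
r4 m[φ4→X2] = [F, T, F]
r4 m[φ5→X10] = [T, T, F]
r4 m[φ5→X8] = [T, T, T]
r4 m[φ6→X0] = [T, T, T]
r4 m[φ6→X9] = [T, T, T]
r4 m[φ7→X0] = [T, T, T]
r4 m[φ7→X3] = [T, T, T]
r4 m[φ8→X1] = [T, T, T]
r4 m[φ8→X7] = [F, T, T]
r4 m[φ9→X3] = [T, T, T]
r4 m[φ10→X1] = [F, T, F]
r4 m[φ11→X8] = [T, T, T]
r4 m[X1→φ0] = [F, T, F]
r4 m[X1→φ3] = [F, T, F]
r4 m[X1→φ8] = [F, T, F]
r4 m[X1→φ10] = [F, T, T]
r4 m[X4→φ4] = [T, T, T]
r4 m[X10→φ5] = [T, T, T]
r4 m[X0→φ6] = [T, T, T]
r4 m[X0→φ7] = [T, T, T]
r4 m[X15→φ1] = [T, T, T]
r4 m[X2→φ2] = [F, T, F]
r4 m[X2→φ4] = [T, T, T]
r4 m[X3→φ7] = [T, T, T]
r4 m[X3→φ9] = [T, T, T]
r4 m[X8→φ0] = [T, F, F]
r4 m[X8→φ1] = [T, F, F]
r4 m[X8→φ2] = [T, T, F]
r4 m[X8→φ5] = [T, F, F]
r4 m[X8→φ11] = [T, F, F]
r4 m[X9→φ3] = [T, T, T]
r4 m[X9→φ6] = [F, T, T]
r4 m[X7→φ8] = [T, T, T]
r5 m[φ0→X1] = [T, T, T]
r5 m[φ0→X8] = [T, T, F]
r5 m[φ1→X15] = [F, T, T]
r5 m[φ1→X8] = [T, T, T]
r5 m[φ2→X2] = [T, T, T]
r5 m[φ2→X8] = [T, F, F]
r5 m[φ3→X1] = [F, T, T]
r5 m[φ3→X9] = [F, T, T]
r5 m[φ4→X4] = [T, T, F]
r5 m[φ4→X2] = [F, T, F]
r5 m[φ5→X10] = [T, T, F]
r5 m[φ5→X8] = [T, T, T]
r5 m[φ6→X0] = [T, T, T]
r5 m[φ6→X9] = [T, T, T]
r5 m[φ7→X0] = [T, T, T]
r5 m[φ7→X3] = [T, T, T]
r5 m[φ8→X1] = [T, T, T]
r5 m[φ8→X7] = [F, T, T]
r5 m[φ9→X3] = [T, T, T]
r5 m[φ10→X1] = [F, T, F]
r5 m[φ11→X8] = [T, T, T]
r5 m[X1→φ0] = [F, T, F]
r5 m[X1→φ3] = [F, T, F]
r5 m[X1→φ8] = [F, T, F]
r5 m[X1→φ10] = [F, T, T]
r5 m[X4→φ4] = [T, T, T]
r5 m[X10→φ5] = [T, T, T]
r5 m[X0→φ6] = [T, T, T]
r5 m[X0→φ7] = [T, T, T]
r5 m[X15→φ1] = [T, T, T]
r5 m[X2→φ2] = [F, T, F]
r5 m[X2→φ4] = [T, T, T]
r5 m[X3→φ7] = [T, T, T]
r5 m[X3→φ9] = [T, T, T]
r5 m[X8→φ0] = [T, F, F]
r5 m[X8→φ1] = [T, F, F]
r5 m[X8→φ2] = [T, T, F]
r5 m[X8→φ5] = [T, F, F]
r5 m[X8→φ11] = [T, F, F]
r5 m[X9→φ3] = [T, T, T]
r5 m[X9→φ6] = [F, T, T]
r5 m[X7→φ8] = [T, T, T]
fixed point reached at round 5
b[X8] = ⊗ incoming = [T, F, F]

b[X8] = [T, F, F]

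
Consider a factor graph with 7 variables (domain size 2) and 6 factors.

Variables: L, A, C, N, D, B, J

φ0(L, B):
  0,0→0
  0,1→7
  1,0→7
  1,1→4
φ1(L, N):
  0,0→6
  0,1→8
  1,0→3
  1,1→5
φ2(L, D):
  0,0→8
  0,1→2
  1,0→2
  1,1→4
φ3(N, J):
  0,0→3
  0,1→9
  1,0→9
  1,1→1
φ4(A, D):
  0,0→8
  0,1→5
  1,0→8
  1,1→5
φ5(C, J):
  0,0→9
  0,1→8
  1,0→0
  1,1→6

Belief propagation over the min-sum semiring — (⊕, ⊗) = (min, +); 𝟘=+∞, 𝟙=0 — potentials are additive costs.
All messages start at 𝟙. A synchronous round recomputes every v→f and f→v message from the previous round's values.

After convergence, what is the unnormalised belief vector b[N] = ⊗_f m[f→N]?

b[N] = [16, 22]

init: all messages = 𝟙 over 2 values
r1 m[φ0→L] = [0, 4]
r1 m[φ0→B] = [0, 4]
r1 m[φ1→L] = [6, 3]
r1 m[φ1→N] = [3, 5]
r1 m[φ2→L] = [2, 2]
r1 m[φ2→D] = [2, 2]
r1 m[φ3→N] = [3, 1]
r1 m[φ3→J] = [3, 1]
r1 m[φ4→A] = [5, 5]
r1 m[φ4→D] = [8, 5]
r1 m[φ5→C] = [8, 0]
r1 m[φ5→J] = [0, 6]
r1 m[L→φ0] = [0, 0]
r1 m[L→φ1] = [0, 0]
r1 m[L→φ2] = [0, 0]
r1 m[A→φ4] = [0, 0]
r1 m[C→φ5] = [0, 0]
r1 m[N→φ1] = [0, 0]
r1 m[N→φ3] = [0, 0]
r1 m[D→φ2] = [0, 0]
r1 m[D→φ4] = [0, 0]
r1 m[B→φ0] = [0, 0]
r1 m[J→φ3] = [0, 0]
r1 m[J→φ5] = [0, 0]
r2 m[φ0→L] = [0, 4]
r2 m[φ0→B] = [0, 4]
r2 m[φ1→L] = [6, 3]
r2 m[φ1→N] = [3, 5]
r2 m[φ2→L] = [2, 2]
r2 m[φ2→D] = [2, 2]
r2 m[φ3→N] = [3, 1]
r2 m[φ3→J] = [3, 1]
r2 m[φ4→A] = [5, 5]
r2 m[φ4→D] = [8, 5]
r2 m[φ5→C] = [8, 0]
r2 m[φ5→J] = [0, 6]
r2 m[L→φ0] = [8, 5]
r2 m[L→φ1] = [2, 6]
r2 m[L→φ2] = [6, 7]
r2 m[A→φ4] = [0, 0]
r2 m[C→φ5] = [0, 0]
r2 m[N→φ1] = [3, 1]
r2 m[N→φ3] = [3, 5]
r2 m[D→φ2] = [8, 5]
r2 m[D→φ4] = [2, 2]
r2 m[B→φ0] = [0, 0]
r2 m[J→φ3] = [0, 6]
r2 m[J→φ5] = [3, 1]
r3 m[φ0→L] = [0, 4]
r3 m[φ0→B] = [8, 9]
r3 m[φ1→L] = [9, 6]
r3 m[φ1→N] = [8, 10]
r3 m[φ2→L] = [7, 9]
r3 m[φ2→D] = [9, 8]
r3 m[φ3→N] = [3, 7]
r3 m[φ3→J] = [6, 6]
r3 m[φ4→A] = [7, 7]
r3 m[φ4→D] = [8, 5]
r3 m[φ5→C] = [9, 3]
r3 m[φ5→J] = [0, 6]
r3 m[L→φ0] = [8, 5]
r3 m[L→φ1] = [2, 6]
r3 m[L→φ2] = [6, 7]
r3 m[A→φ4] = [0, 0]
r3 m[C→φ5] = [0, 0]
r3 m[N→φ1] = [3, 1]
r3 m[N→φ3] = [3, 5]
r3 m[D→φ2] = [8, 5]
r3 m[D→φ4] = [2, 2]
r3 m[B→φ0] = [0, 0]
r3 m[J→φ3] = [0, 6]
r3 m[J→φ5] = [3, 1]
r4 m[φ0→L] = [0, 4]
r4 m[φ0→B] = [8, 9]
r4 m[φ1→L] = [9, 6]
r4 m[φ1→N] = [8, 10]
r4 m[φ2→L] = [7, 9]
r4 m[φ2→D] = [9, 8]
r4 m[φ3→N] = [3, 7]
r4 m[φ3→J] = [6, 6]
r4 m[φ4→A] = [7, 7]
r4 m[φ4→D] = [8, 5]
r4 m[φ5→C] = [9, 3]
r4 m[φ5→J] = [0, 6]
r4 m[L→φ0] = [16, 15]
r4 m[L→φ1] = [7, 13]
r4 m[L→φ2] = [9, 10]
r4 m[A→φ4] = [0, 0]
r4 m[C→φ5] = [0, 0]
r4 m[N→φ1] = [3, 7]
r4 m[N→φ3] = [8, 10]
r4 m[D→φ2] = [8, 5]
r4 m[D→φ4] = [9, 8]
r4 m[B→φ0] = [0, 0]
r4 m[J→φ3] = [0, 6]
r4 m[J→φ5] = [6, 6]
r5 m[φ0→L] = [0, 4]
r5 m[φ0→B] = [16, 19]
r5 m[φ1→L] = [9, 6]
r5 m[φ1→N] = [13, 15]
r5 m[φ2→L] = [7, 9]
r5 m[φ2→D] = [12, 11]
r5 m[φ3→N] = [3, 7]
r5 m[φ3→J] = [11, 11]
r5 m[φ4→A] = [13, 13]
r5 m[φ4→D] = [8, 5]
r5 m[φ5→C] = [14, 6]
r5 m[φ5→J] = [0, 6]
r5 m[L→φ0] = [16, 15]
r5 m[L→φ1] = [7, 13]
r5 m[L→φ2] = [9, 10]
r5 m[A→φ4] = [0, 0]
r5 m[C→φ5] = [0, 0]
r5 m[N→φ1] = [3, 7]
r5 m[N→φ3] = [8, 10]
r5 m[D→φ2] = [8, 5]
r5 m[D→φ4] = [9, 8]
r5 m[B→φ0] = [0, 0]
r5 m[J→φ3] = [0, 6]
r5 m[J→φ5] = [6, 6]
r6 m[φ0→L] = [0, 4]
r6 m[φ0→B] = [16, 19]
r6 m[φ1→L] = [9, 6]
r6 m[φ1→N] = [13, 15]
r6 m[φ2→L] = [7, 9]
r6 m[φ2→D] = [12, 11]
r6 m[φ3→N] = [3, 7]
r6 m[φ3→J] = [11, 11]
r6 m[φ4→A] = [13, 13]
r6 m[φ4→D] = [8, 5]
r6 m[φ5→C] = [14, 6]
r6 m[φ5→J] = [0, 6]
r6 m[L→φ0] = [16, 15]
r6 m[L→φ1] = [7, 13]
r6 m[L→φ2] = [9, 10]
r6 m[A→φ4] = [0, 0]
r6 m[C→φ5] = [0, 0]
r6 m[N→φ1] = [3, 7]
r6 m[N→φ3] = [13, 15]
r6 m[D→φ2] = [8, 5]
r6 m[D→φ4] = [12, 11]
r6 m[B→φ0] = [0, 0]
r6 m[J→φ3] = [0, 6]
r6 m[J→φ5] = [11, 11]
r7 m[φ0→L] = [0, 4]
r7 m[φ0→B] = [16, 19]
r7 m[φ1→L] = [9, 6]
r7 m[φ1→N] = [13, 15]
r7 m[φ2→L] = [7, 9]
r7 m[φ2→D] = [12, 11]
r7 m[φ3→N] = [3, 7]
r7 m[φ3→J] = [16, 16]
r7 m[φ4→A] = [16, 16]
r7 m[φ4→D] = [8, 5]
r7 m[φ5→C] = [19, 11]
r7 m[φ5→J] = [0, 6]
r7 m[L→φ0] = [16, 15]
r7 m[L→φ1] = [7, 13]
r7 m[L→φ2] = [9, 10]
r7 m[A→φ4] = [0, 0]
r7 m[C→φ5] = [0, 0]
r7 m[N→φ1] = [3, 7]
r7 m[N→φ3] = [13, 15]
r7 m[D→φ2] = [8, 5]
r7 m[D→φ4] = [12, 11]
r7 m[B→φ0] = [0, 0]
r7 m[J→φ3] = [0, 6]
r7 m[J→φ5] = [11, 11]
r8 m[φ0→L] = [0, 4]
r8 m[φ0→B] = [16, 19]
r8 m[φ1→L] = [9, 6]
r8 m[φ1→N] = [13, 15]
r8 m[φ2→L] = [7, 9]
r8 m[φ2→D] = [12, 11]
r8 m[φ3→N] = [3, 7]
r8 m[φ3→J] = [16, 16]
r8 m[φ4→A] = [16, 16]
r8 m[φ4→D] = [8, 5]
r8 m[φ5→C] = [19, 11]
r8 m[φ5→J] = [0, 6]
r8 m[L→φ0] = [16, 15]
r8 m[L→φ1] = [7, 13]
r8 m[L→φ2] = [9, 10]
r8 m[A→φ4] = [0, 0]
r8 m[C→φ5] = [0, 0]
r8 m[N→φ1] = [3, 7]
r8 m[N→φ3] = [13, 15]
r8 m[D→φ2] = [8, 5]
r8 m[D→φ4] = [12, 11]
r8 m[B→φ0] = [0, 0]
r8 m[J→φ3] = [0, 6]
r8 m[J→φ5] = [16, 16]
r9 m[φ0→L] = [0, 4]
r9 m[φ0→B] = [16, 19]
r9 m[φ1→L] = [9, 6]
r9 m[φ1→N] = [13, 15]
r9 m[φ2→L] = [7, 9]
r9 m[φ2→D] = [12, 11]
r9 m[φ3→N] = [3, 7]
r9 m[φ3→J] = [16, 16]
r9 m[φ4→A] = [16, 16]
r9 m[φ4→D] = [8, 5]
r9 m[φ5→C] = [24, 16]
r9 m[φ5→J] = [0, 6]
r9 m[L→φ0] = [16, 15]
r9 m[L→φ1] = [7, 13]
r9 m[L→φ2] = [9, 10]
r9 m[A→φ4] = [0, 0]
r9 m[C→φ5] = [0, 0]
r9 m[N→φ1] = [3, 7]
r9 m[N→φ3] = [13, 15]
r9 m[D→φ2] = [8, 5]
r9 m[D→φ4] = [12, 11]
r9 m[B→φ0] = [0, 0]
r9 m[J→φ3] = [0, 6]
r9 m[J→φ5] = [16, 16]
r10 m[φ0→L] = [0, 4]
r10 m[φ0→B] = [16, 19]
r10 m[φ1→L] = [9, 6]
r10 m[φ1→N] = [13, 15]
r10 m[φ2→L] = [7, 9]
r10 m[φ2→D] = [12, 11]
r10 m[φ3→N] = [3, 7]
r10 m[φ3→J] = [16, 16]
r10 m[φ4→A] = [16, 16]
r10 m[φ4→D] = [8, 5]
r10 m[φ5→C] = [24, 16]
r10 m[φ5→J] = [0, 6]
r10 m[L→φ0] = [16, 15]
r10 m[L→φ1] = [7, 13]
r10 m[L→φ2] = [9, 10]
r10 m[A→φ4] = [0, 0]
r10 m[C→φ5] = [0, 0]
r10 m[N→φ1] = [3, 7]
r10 m[N→φ3] = [13, 15]
r10 m[D→φ2] = [8, 5]
r10 m[D→φ4] = [12, 11]
r10 m[B→φ0] = [0, 0]
r10 m[J→φ3] = [0, 6]
r10 m[J→φ5] = [16, 16]
fixed point reached at round 10
b[N] = ⊗ incoming = [16, 22]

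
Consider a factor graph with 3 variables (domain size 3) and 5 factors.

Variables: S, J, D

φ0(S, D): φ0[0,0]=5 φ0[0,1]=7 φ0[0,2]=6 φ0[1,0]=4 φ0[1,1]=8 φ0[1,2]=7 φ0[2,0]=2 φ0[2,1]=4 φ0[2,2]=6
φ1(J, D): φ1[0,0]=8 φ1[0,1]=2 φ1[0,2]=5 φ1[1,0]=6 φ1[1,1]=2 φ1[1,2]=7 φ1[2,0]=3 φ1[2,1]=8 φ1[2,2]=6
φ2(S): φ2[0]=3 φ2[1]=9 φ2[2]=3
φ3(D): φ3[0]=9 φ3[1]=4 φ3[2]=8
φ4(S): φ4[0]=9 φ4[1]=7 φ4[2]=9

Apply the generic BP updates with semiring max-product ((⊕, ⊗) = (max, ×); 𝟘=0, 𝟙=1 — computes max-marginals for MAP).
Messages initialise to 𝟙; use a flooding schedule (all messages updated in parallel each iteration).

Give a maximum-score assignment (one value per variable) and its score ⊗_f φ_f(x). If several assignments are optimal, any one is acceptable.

init: all messages = 𝟙 over 3 values
r1 m[φ0→S] = [7, 8, 6]
r1 m[φ0→D] = [5, 8, 7]
r1 m[φ1→J] = [8, 7, 8]
r1 m[φ1→D] = [8, 8, 7]
r1 m[φ2→S] = [3, 9, 3]
r1 m[φ3→D] = [9, 4, 8]
r1 m[φ4→S] = [9, 7, 9]
r1 m[S→φ0] = [1, 1, 1]
r1 m[S→φ2] = [1, 1, 1]
r1 m[S→φ4] = [1, 1, 1]
r1 m[J→φ1] = [1, 1, 1]
r1 m[D→φ0] = [1, 1, 1]
r1 m[D→φ1] = [1, 1, 1]
r1 m[D→φ3] = [1, 1, 1]
r2 m[φ0→S] = [7, 8, 6]
r2 m[φ0→D] = [5, 8, 7]
r2 m[φ1→J] = [8, 7, 8]
r2 m[φ1→D] = [8, 8, 7]
r2 m[φ2→S] = [3, 9, 3]
r2 m[φ3→D] = [9, 4, 8]
r2 m[φ4→S] = [9, 7, 9]
r2 m[S→φ0] = [27, 63, 27]
r2 m[S→φ2] = [63, 56, 54]
r2 m[S→φ4] = [21, 72, 18]
r2 m[J→φ1] = [1, 1, 1]
r2 m[D→φ0] = [72, 32, 56]
r2 m[D→φ1] = [45, 32, 56]
r2 m[D→φ3] = [40, 64, 49]
r3 m[φ0→S] = [360, 392, 336]
r3 m[φ0→D] = [252, 504, 441]
r3 m[φ1→J] = [360, 392, 336]
r3 m[φ1→D] = [8, 8, 7]
r3 m[φ2→S] = [3, 9, 3]
r3 m[φ3→D] = [9, 4, 8]
r3 m[φ4→S] = [9, 7, 9]
r3 m[S→φ0] = [27, 63, 27]
r3 m[S→φ2] = [63, 56, 54]
r3 m[S→φ4] = [21, 72, 18]
r3 m[J→φ1] = [1, 1, 1]
r3 m[D→φ0] = [72, 32, 56]
r3 m[D→φ1] = [45, 32, 56]
r3 m[D→φ3] = [40, 64, 49]
r4 m[φ0→S] = [360, 392, 336]
r4 m[φ0→D] = [252, 504, 441]
r4 m[φ1→J] = [360, 392, 336]
r4 m[φ1→D] = [8, 8, 7]
r4 m[φ2→S] = [3, 9, 3]
r4 m[φ3→D] = [9, 4, 8]
r4 m[φ4→S] = [9, 7, 9]
r4 m[S→φ0] = [27, 63, 27]
r4 m[S→φ2] = [3240, 2744, 3024]
r4 m[S→φ4] = [1080, 3528, 1008]
r4 m[J→φ1] = [1, 1, 1]
r4 m[D→φ0] = [72, 32, 56]
r4 m[D→φ1] = [2268, 2016, 3528]
r4 m[D→φ3] = [2016, 4032, 3087]
r5 m[φ0→S] = [360, 392, 336]
r5 m[φ0→D] = [252, 504, 441]
r5 m[φ1→J] = [18144, 24696, 21168]
r5 m[φ1→D] = [8, 8, 7]
r5 m[φ2→S] = [3, 9, 3]
r5 m[φ3→D] = [9, 4, 8]
r5 m[φ4→S] = [9, 7, 9]
r5 m[S→φ0] = [27, 63, 27]
r5 m[S→φ2] = [3240, 2744, 3024]
r5 m[S→φ4] = [1080, 3528, 1008]
r5 m[J→φ1] = [1, 1, 1]
r5 m[D→φ0] = [72, 32, 56]
r5 m[D→φ1] = [2268, 2016, 3528]
r5 m[D→φ3] = [2016, 4032, 3087]
r6 m[φ0→S] = [360, 392, 336]
r6 m[φ0→D] = [252, 504, 441]
r6 m[φ1→J] = [18144, 24696, 21168]
r6 m[φ1→D] = [8, 8, 7]
r6 m[φ2→S] = [3, 9, 3]
r6 m[φ3→D] = [9, 4, 8]
r6 m[φ4→S] = [9, 7, 9]
r6 m[S→φ0] = [27, 63, 27]
r6 m[S→φ2] = [3240, 2744, 3024]
r6 m[S→φ4] = [1080, 3528, 1008]
r6 m[J→φ1] = [1, 1, 1]
r6 m[D→φ0] = [72, 32, 56]
r6 m[D→φ1] = [2268, 2016, 3528]
r6 m[D→φ3] = [2016, 4032, 3087]
fixed point reached at round 6
traceback from S: (S=1, J=1, D=2), score=24696

assignment: (S=1, J=1, D=2); score = 24696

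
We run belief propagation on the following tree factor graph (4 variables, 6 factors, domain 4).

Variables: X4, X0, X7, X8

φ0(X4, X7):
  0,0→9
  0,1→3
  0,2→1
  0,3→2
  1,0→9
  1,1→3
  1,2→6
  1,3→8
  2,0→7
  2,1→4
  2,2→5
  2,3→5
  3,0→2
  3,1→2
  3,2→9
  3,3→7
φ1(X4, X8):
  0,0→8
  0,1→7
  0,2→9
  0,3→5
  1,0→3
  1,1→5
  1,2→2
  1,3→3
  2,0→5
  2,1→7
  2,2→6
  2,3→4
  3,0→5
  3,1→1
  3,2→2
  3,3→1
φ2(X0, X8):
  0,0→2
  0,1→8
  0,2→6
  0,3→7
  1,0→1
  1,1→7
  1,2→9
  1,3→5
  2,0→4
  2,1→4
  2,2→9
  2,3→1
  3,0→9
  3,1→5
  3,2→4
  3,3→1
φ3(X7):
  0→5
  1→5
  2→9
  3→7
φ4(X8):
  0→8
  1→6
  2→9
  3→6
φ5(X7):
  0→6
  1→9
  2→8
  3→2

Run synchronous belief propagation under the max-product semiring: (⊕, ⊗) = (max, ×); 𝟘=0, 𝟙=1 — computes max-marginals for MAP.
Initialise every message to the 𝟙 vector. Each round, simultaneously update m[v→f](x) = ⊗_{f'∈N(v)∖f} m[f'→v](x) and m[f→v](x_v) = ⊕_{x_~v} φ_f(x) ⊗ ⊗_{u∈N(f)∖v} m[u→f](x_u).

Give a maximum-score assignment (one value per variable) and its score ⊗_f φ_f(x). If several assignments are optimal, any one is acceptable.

init: all messages = 𝟙 over 4 values
r1 m[φ0→X4] = [9, 9, 7, 9]
r1 m[φ0→X7] = [9, 4, 9, 8]
r1 m[φ1→X4] = [9, 5, 7, 5]
r1 m[φ1→X8] = [8, 7, 9, 5]
r1 m[φ2→X0] = [8, 9, 9, 9]
r1 m[φ2→X8] = [9, 8, 9, 7]
r1 m[φ3→X7] = [5, 5, 9, 7]
r1 m[φ4→X8] = [8, 6, 9, 6]
r1 m[φ5→X7] = [6, 9, 8, 2]
r1 m[X4→φ0] = [1, 1, 1, 1]
r1 m[X4→φ1] = [1, 1, 1, 1]
r1 m[X0→φ2] = [1, 1, 1, 1]
r1 m[X7→φ0] = [1, 1, 1, 1]
r1 m[X7→φ3] = [1, 1, 1, 1]
r1 m[X7→φ5] = [1, 1, 1, 1]
r1 m[X8→φ1] = [1, 1, 1, 1]
r1 m[X8→φ2] = [1, 1, 1, 1]
r1 m[X8→φ4] = [1, 1, 1, 1]
r2 m[φ0→X4] = [9, 9, 7, 9]
r2 m[φ0→X7] = [9, 4, 9, 8]
r2 m[φ1→X4] = [9, 5, 7, 5]
r2 m[φ1→X8] = [8, 7, 9, 5]
r2 m[φ2→X0] = [8, 9, 9, 9]
r2 m[φ2→X8] = [9, 8, 9, 7]
r2 m[φ3→X7] = [5, 5, 9, 7]
r2 m[φ4→X8] = [8, 6, 9, 6]
r2 m[φ5→X7] = [6, 9, 8, 2]
r2 m[X4→φ0] = [9, 5, 7, 5]
r2 m[X4→φ1] = [9, 9, 7, 9]
r2 m[X0→φ2] = [1, 1, 1, 1]
r2 m[X7→φ0] = [30, 45, 72, 14]
r2 m[X7→φ3] = [54, 36, 72, 16]
r2 m[X7→φ5] = [45, 20, 81, 56]
r2 m[X8→φ1] = [72, 48, 81, 42]
r2 m[X8→φ2] = [64, 42, 81, 30]
r2 m[X8→φ4] = [72, 56, 81, 35]
r3 m[φ0→X4] = [270, 432, 360, 648]
r3 m[φ0→X7] = [81, 28, 45, 40]
r3 m[φ1→X4] = [729, 240, 486, 360]
r3 m[φ1→X8] = [72, 63, 81, 45]
r3 m[φ2→X0] = [486, 729, 729, 576]
r3 m[φ2→X8] = [9, 8, 9, 7]
r3 m[φ3→X7] = [5, 5, 9, 7]
r3 m[φ4→X8] = [8, 6, 9, 6]
r3 m[φ5→X7] = [6, 9, 8, 2]
r3 m[X4→φ0] = [9, 5, 7, 5]
r3 m[X4→φ1] = [9, 9, 7, 9]
r3 m[X0→φ2] = [1, 1, 1, 1]
r3 m[X7→φ0] = [30, 45, 72, 14]
r3 m[X7→φ3] = [54, 36, 72, 16]
r3 m[X7→φ5] = [45, 20, 81, 56]
r3 m[X8→φ1] = [72, 48, 81, 42]
r3 m[X8→φ2] = [64, 42, 81, 30]
r3 m[X8→φ4] = [72, 56, 81, 35]
r4 m[φ0→X4] = [270, 432, 360, 648]
r4 m[φ0→X7] = [81, 28, 45, 40]
r4 m[φ1→X4] = [729, 240, 486, 360]
r4 m[φ1→X8] = [72, 63, 81, 45]
r4 m[φ2→X0] = [486, 729, 729, 576]
r4 m[φ2→X8] = [9, 8, 9, 7]
r4 m[φ3→X7] = [5, 5, 9, 7]
r4 m[φ4→X8] = [8, 6, 9, 6]
r4 m[φ5→X7] = [6, 9, 8, 2]
r4 m[X4→φ0] = [729, 240, 486, 360]
r4 m[X4→φ1] = [270, 432, 360, 648]
r4 m[X0→φ2] = [1, 1, 1, 1]
r4 m[X7→φ0] = [30, 45, 72, 14]
r4 m[X7→φ3] = [486, 252, 360, 80]
r4 m[X7→φ5] = [405, 140, 405, 280]
r4 m[X8→φ1] = [72, 48, 81, 42]
r4 m[X8→φ2] = [576, 378, 729, 270]
r4 m[X8→φ4] = [648, 504, 729, 315]
r5 m[φ0→X4] = [270, 432, 360, 648]
r5 m[φ0→X7] = [6561, 2187, 3240, 2520]
r5 m[φ1→X4] = [729, 240, 486, 360]
r5 m[φ1→X8] = [3240, 2520, 2430, 1440]
r5 m[φ2→X0] = [4374, 6561, 6561, 5184]
r5 m[φ2→X8] = [9, 8, 9, 7]
r5 m[φ3→X7] = [5, 5, 9, 7]
r5 m[φ4→X8] = [8, 6, 9, 6]
r5 m[φ5→X7] = [6, 9, 8, 2]
r5 m[X4→φ0] = [729, 240, 486, 360]
r5 m[X4→φ1] = [270, 432, 360, 648]
r5 m[X0→φ2] = [1, 1, 1, 1]
r5 m[X7→φ0] = [30, 45, 72, 14]
r5 m[X7→φ3] = [486, 252, 360, 80]
r5 m[X7→φ5] = [405, 140, 405, 280]
r5 m[X8→φ1] = [72, 48, 81, 42]
r5 m[X8→φ2] = [576, 378, 729, 270]
r5 m[X8→φ4] = [648, 504, 729, 315]
r6 m[φ0→X4] = [270, 432, 360, 648]
r6 m[φ0→X7] = [6561, 2187, 3240, 2520]
r6 m[φ1→X4] = [729, 240, 486, 360]
r6 m[φ1→X8] = [3240, 2520, 2430, 1440]
r6 m[φ2→X0] = [4374, 6561, 6561, 5184]
r6 m[φ2→X8] = [9, 8, 9, 7]
r6 m[φ3→X7] = [5, 5, 9, 7]
r6 m[φ4→X8] = [8, 6, 9, 6]
r6 m[φ5→X7] = [6, 9, 8, 2]
r6 m[X4→φ0] = [729, 240, 486, 360]
r6 m[X4→φ1] = [270, 432, 360, 648]
r6 m[X0→φ2] = [1, 1, 1, 1]
r6 m[X7→φ0] = [30, 45, 72, 14]
r6 m[X7→φ3] = [39366, 19683, 25920, 5040]
r6 m[X7→φ5] = [32805, 10935, 29160, 17640]
r6 m[X8→φ1] = [72, 48, 81, 42]
r6 m[X8→φ2] = [25920, 15120, 21870, 8640]
r6 m[X8→φ4] = [29160, 20160, 21870, 10080]
r7 m[φ0→X4] = [270, 432, 360, 648]
r7 m[φ0→X7] = [6561, 2187, 3240, 2520]
r7 m[φ1→X4] = [729, 240, 486, 360]
r7 m[φ1→X8] = [3240, 2520, 2430, 1440]
r7 m[φ2→X0] = [131220, 196830, 196830, 233280]
r7 m[φ2→X8] = [9, 8, 9, 7]
r7 m[φ3→X7] = [5, 5, 9, 7]
r7 m[φ4→X8] = [8, 6, 9, 6]
r7 m[φ5→X7] = [6, 9, 8, 2]
r7 m[X4→φ0] = [729, 240, 486, 360]
r7 m[X4→φ1] = [270, 432, 360, 648]
r7 m[X0→φ2] = [1, 1, 1, 1]
r7 m[X7→φ0] = [30, 45, 72, 14]
r7 m[X7→φ3] = [39366, 19683, 25920, 5040]
r7 m[X7→φ5] = [32805, 10935, 29160, 17640]
r7 m[X8→φ1] = [72, 48, 81, 42]
r7 m[X8→φ2] = [25920, 15120, 21870, 8640]
r7 m[X8→φ4] = [29160, 20160, 21870, 10080]
r8 m[φ0→X4] = [270, 432, 360, 648]
r8 m[φ0→X7] = [6561, 2187, 3240, 2520]
r8 m[φ1→X4] = [729, 240, 486, 360]
r8 m[φ1→X8] = [3240, 2520, 2430, 1440]
r8 m[φ2→X0] = [131220, 196830, 196830, 233280]
r8 m[φ2→X8] = [9, 8, 9, 7]
r8 m[φ3→X7] = [5, 5, 9, 7]
r8 m[φ4→X8] = [8, 6, 9, 6]
r8 m[φ5→X7] = [6, 9, 8, 2]
r8 m[X4→φ0] = [729, 240, 486, 360]
r8 m[X4→φ1] = [270, 432, 360, 648]
r8 m[X0→φ2] = [1, 1, 1, 1]
r8 m[X7→φ0] = [30, 45, 72, 14]
r8 m[X7→φ3] = [39366, 19683, 25920, 5040]
r8 m[X7→φ5] = [32805, 10935, 29160, 17640]
r8 m[X8→φ1] = [72, 48, 81, 42]
r8 m[X8→φ2] = [25920, 15120, 21870, 8640]
r8 m[X8→φ4] = [29160, 20160, 21870, 10080]
fixed point reached at round 8
traceback from X4: (X4=3, X0=3, X7=2, X8=0), score=233280

assignment: (X4=3, X0=3, X7=2, X8=0); score = 233280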